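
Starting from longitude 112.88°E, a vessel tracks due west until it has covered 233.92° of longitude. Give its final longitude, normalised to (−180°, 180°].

121.04°W

Start at +112.88°; shift −233.92° → -121.04°.
-121.04° already lies in (−180°, 180°].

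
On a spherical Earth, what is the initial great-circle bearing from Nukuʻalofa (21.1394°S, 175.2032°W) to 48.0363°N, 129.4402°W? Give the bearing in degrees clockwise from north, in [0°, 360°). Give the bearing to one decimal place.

29.1°

Δλ = -129.4402 − -175.2032 = 45.7630°.
θ = atan2( sin Δλ · cos φ₂ , cos φ₁ · sin φ₂ − sin φ₁ · cos φ₂ · cos Δλ )
  = atan2(0.47907, 0.86176) = 29.070° → normalised to [0°, 360°): 29.070°.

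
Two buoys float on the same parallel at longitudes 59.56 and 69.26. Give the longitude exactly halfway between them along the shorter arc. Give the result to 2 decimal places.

+64.41°

Signed shortest Δλ from +59.56° to +69.26° is +9.70°.
Midpoint longitude = +59.56° + (+9.70°)/2 = +59.56° + 4.85° = +64.41°.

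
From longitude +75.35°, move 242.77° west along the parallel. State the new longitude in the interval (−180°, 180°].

-167.42°

Start at +75.35°; shift −242.77° → -167.42°.
-167.42° already lies in (−180°, 180°].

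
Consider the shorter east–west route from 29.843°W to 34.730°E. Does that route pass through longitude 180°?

Signed shortest Δλ = ((34.730 − -29.843 + 180) mod 360) − 180 = 64.573°.
Going east by 64.573° from -29.843° reaches +34.730° without touching 180°.

No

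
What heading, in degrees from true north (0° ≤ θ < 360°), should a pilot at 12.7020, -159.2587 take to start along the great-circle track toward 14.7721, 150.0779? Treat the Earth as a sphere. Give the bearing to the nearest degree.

Δλ = 150.0779 − -159.2587 = 309.3366°; wrapped into (−180°, 180°]: -50.6634°.
θ = atan2( sin Δλ · cos φ₂ , cos φ₁ · sin φ₂ − sin φ₁ · cos φ₂ · cos Δλ )
  = atan2(-0.74787, 0.11397) = -81.336° → normalised to [0°, 360°): 278.664°.

279°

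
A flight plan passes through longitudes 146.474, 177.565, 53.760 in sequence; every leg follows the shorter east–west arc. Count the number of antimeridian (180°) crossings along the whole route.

Leg 1: +146.474° → +177.565°, shortest Δλ = 31.091° (east) — does not cross 180°.
Leg 2: +177.565° → +53.760°, shortest Δλ = -123.805° (west) — does not cross 180°.
Total crossings: 0.

0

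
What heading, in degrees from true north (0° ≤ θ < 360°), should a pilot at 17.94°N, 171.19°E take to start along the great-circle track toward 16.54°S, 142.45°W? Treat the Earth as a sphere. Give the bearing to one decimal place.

124.4°

Δλ = -142.45 − 171.19 = -313.64°; wrapped into (−180°, 180°]: 46.36°.
θ = atan2( sin Δλ · cos φ₂ , cos φ₁ · sin φ₂ − sin φ₁ · cos φ₂ · cos Δλ )
  = atan2(0.69374, -0.47462) = 124.378° → normalised to [0°, 360°): 124.378°.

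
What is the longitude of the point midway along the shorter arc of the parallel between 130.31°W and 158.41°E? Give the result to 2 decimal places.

165.95°W

Signed shortest Δλ from -130.31° to +158.41° is -71.28°.
Midpoint longitude = -130.31° + (-71.28°)/2 = -130.31° − 35.64° = -165.95°.
(The naïve average (-130.31 + +158.41)/2 = 14.05° is on the wrong side of the globe.)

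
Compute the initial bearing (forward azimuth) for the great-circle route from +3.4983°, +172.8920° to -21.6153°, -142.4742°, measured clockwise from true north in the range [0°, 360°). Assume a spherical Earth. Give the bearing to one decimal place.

122.0°

Δλ = -142.4742 − 172.8920 = -315.3662°; wrapped into (−180°, 180°]: 44.6338°.
θ = atan2( sin Δλ · cos φ₂ , cos φ₁ · sin φ₂ − sin φ₁ · cos φ₂ · cos Δλ )
  = atan2(0.65317, -0.40805) = 121.994° → normalised to [0°, 360°): 121.994°.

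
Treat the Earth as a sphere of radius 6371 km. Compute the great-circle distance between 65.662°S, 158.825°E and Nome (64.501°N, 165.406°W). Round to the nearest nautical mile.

Δλ = -165.406 − 158.825 = -324.231°; wrapped into (−180°, 180°]: 35.769°.
Δφ = 64.501 − -65.662 = 130.163°.
a = sin²(Δφ/2) + cos φ₁ · cos φ₂ · sin²(Δλ/2) = 0.839214.
c = 2·atan2(√a, √(1−a)) = 2.31642 rad → d = 6371·c ≈ 14757.90 km ≈ 7968.63 nmi.

7969 nmi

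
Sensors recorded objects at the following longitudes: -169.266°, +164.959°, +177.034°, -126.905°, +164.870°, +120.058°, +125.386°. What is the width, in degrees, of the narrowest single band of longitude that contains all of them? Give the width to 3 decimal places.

113.037°

Sort the longitudes: -169.266°, -126.905°, +120.058°, +125.386°, +164.870°, +164.959°, +177.034°.
Eastward gaps between consecutive values (wrapping around): 42.361°, 246.963°, 5.328°, 39.484°, 0.089°, 12.075°, 13.700°.
Largest gap = 246.963° ⇒ minimal covering band is its complement: 360° − 246.963° = 113.037°.
Band runs from +120.058° eastward to -126.905°, crossing the antimeridian.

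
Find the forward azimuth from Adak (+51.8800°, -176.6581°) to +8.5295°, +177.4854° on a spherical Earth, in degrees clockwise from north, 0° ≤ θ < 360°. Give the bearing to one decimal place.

188.4°

Δλ = 177.4854 − -176.6581 = 354.1435°; wrapped into (−180°, 180°]: -5.8565°.
θ = atan2( sin Δλ · cos φ₂ , cos φ₁ · sin φ₂ − sin φ₁ · cos φ₂ · cos Δλ )
  = atan2(-0.10091, -0.68240) = -171.588° → normalised to [0°, 360°): 188.412°.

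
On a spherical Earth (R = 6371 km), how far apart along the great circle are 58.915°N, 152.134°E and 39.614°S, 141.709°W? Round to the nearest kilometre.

Δλ = -141.709 − 152.134 = -293.843°; wrapped into (−180°, 180°]: 66.157°.
Δφ = -39.614 − 58.915 = -98.529°.
a = sin²(Δφ/2) + cos φ₁ · cos φ₂ · sin²(Δλ/2) = 0.692636.
c = 2·atan2(√a, √(1−a)) = 1.96630 rad → d = 6371·c ≈ 12527.29 km.

12527 km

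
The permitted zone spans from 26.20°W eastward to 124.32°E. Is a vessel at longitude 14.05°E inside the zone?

Band width going east from -26.20° to +124.32°: ((124.32 − -26.20) mod 360) = 150.52°.
Offset of +14.05° east of the west edge: ((14.05 − -26.20) mod 360) = 40.25°.
40.25° ≤ 150.52° ⇒ inside.

Yes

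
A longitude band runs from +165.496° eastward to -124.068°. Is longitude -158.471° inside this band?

Band width going east from +165.496° to -124.068°: ((-124.068 − 165.496) mod 360) = 70.436°.
Offset of -158.471° east of the west edge: ((-158.471 − 165.496) mod 360) = 36.033°.
36.033° ≤ 70.436° ⇒ inside.

Yes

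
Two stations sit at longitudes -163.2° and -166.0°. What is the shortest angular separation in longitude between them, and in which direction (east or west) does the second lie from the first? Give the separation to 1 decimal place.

2.8° west

Raw difference: -166.0 − -163.2 = -2.8°.
Normalise into (−180°, 180°]: -2.8° stays -2.8°.
Negative ⇒ the second point lies to the west; separation 2.8°.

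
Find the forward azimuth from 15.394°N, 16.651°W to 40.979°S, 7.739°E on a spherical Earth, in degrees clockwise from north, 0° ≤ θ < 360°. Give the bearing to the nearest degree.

159°

Δλ = 7.739 − -16.651 = 24.390°.
θ = atan2( sin Δλ · cos φ₂ , cos φ₁ · sin φ₂ − sin φ₁ · cos φ₂ · cos Δλ )
  = atan2(0.31175, -0.81478) = 159.062° → normalised to [0°, 360°): 159.062°.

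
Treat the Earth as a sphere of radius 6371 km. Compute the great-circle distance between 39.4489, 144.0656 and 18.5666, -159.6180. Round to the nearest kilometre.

Δλ = -159.6180 − 144.0656 = -303.6836°; wrapped into (−180°, 180°]: 56.3164°.
Δφ = 18.5666 − 39.4489 = -20.8823°.
a = sin²(Δφ/2) + cos φ₁ · cos φ₂ · sin²(Δλ/2) = 0.195857.
c = 2·atan2(√a, √(1−a)) = 0.91690 rad → d = 6371·c ≈ 5841.56 km.

5842 km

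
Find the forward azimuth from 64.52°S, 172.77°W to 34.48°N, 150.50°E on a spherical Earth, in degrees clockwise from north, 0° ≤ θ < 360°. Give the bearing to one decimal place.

Δλ = 150.50 − -172.77 = 323.27°; wrapped into (−180°, 180°]: -36.73°.
θ = atan2( sin Δλ · cos φ₂ , cos φ₁ · sin φ₂ − sin φ₁ · cos φ₂ · cos Δλ )
  = atan2(-0.49298, 0.83995) = -30.410° → normalised to [0°, 360°): 329.590°.

329.6°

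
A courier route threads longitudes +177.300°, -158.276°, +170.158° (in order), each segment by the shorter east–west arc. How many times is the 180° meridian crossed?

Leg 1: +177.300° → -158.276°, shortest Δλ = 24.424° (east) — crosses 180°.
Leg 2: -158.276° → +170.158°, shortest Δλ = -31.566° (west) — crosses 180°.
Total crossings: 2.

2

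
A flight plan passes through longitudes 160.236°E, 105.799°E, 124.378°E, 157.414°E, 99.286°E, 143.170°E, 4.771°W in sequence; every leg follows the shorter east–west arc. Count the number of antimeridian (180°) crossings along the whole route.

0

Leg 1: +160.236° → +105.799°, shortest Δλ = -54.437° (west) — does not cross 180°.
Leg 2: +105.799° → +124.378°, shortest Δλ = 18.579° (east) — does not cross 180°.
Leg 3: +124.378° → +157.414°, shortest Δλ = 33.036° (east) — does not cross 180°.
Leg 4: +157.414° → +99.286°, shortest Δλ = -58.128° (west) — does not cross 180°.
Leg 5: +99.286° → +143.170°, shortest Δλ = 43.884° (east) — does not cross 180°.
Leg 6: +143.170° → -4.771°, shortest Δλ = -147.941° (west) — does not cross 180°.
Total crossings: 0.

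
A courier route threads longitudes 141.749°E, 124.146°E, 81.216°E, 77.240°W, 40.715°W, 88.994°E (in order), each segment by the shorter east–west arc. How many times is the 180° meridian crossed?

0

Leg 1: +141.749° → +124.146°, shortest Δλ = -17.603° (west) — does not cross 180°.
Leg 2: +124.146° → +81.216°, shortest Δλ = -42.93° (west) — does not cross 180°.
Leg 3: +81.216° → -77.240°, shortest Δλ = -158.456° (west) — does not cross 180°.
Leg 4: -77.240° → -40.715°, shortest Δλ = 36.525° (east) — does not cross 180°.
Leg 5: -40.715° → +88.994°, shortest Δλ = 129.709° (east) — does not cross 180°.
Total crossings: 0.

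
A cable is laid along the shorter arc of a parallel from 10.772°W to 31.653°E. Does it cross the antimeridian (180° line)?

No

Signed shortest Δλ = ((31.653 − -10.772 + 180) mod 360) − 180 = 42.425°.
Going east by 42.425° from -10.772° reaches +31.653° without touching 180°.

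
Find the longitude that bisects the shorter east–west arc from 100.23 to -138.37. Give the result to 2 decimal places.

+160.93°

Signed shortest Δλ from +100.23° to -138.37° is +121.40°.
Midpoint longitude = +100.23° + (+121.40°)/2 = +100.23° + 60.70° = +160.93°.
(The naïve average (+100.23 + -138.37)/2 = -19.07° is on the wrong side of the globe.)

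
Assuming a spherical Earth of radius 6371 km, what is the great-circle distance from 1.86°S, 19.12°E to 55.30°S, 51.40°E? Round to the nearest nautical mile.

Δλ = 51.40 − 19.12 = 32.28°.
Δφ = -55.30 − -1.86 = -53.44°.
a = sin²(Δφ/2) + cos φ₁ · cos φ₂ · sin²(Δλ/2) = 0.246136.
c = 2·atan2(√a, √(1−a)) = 1.03825 rad → d = 6371·c ≈ 6614.70 km ≈ 3571.65 nmi.

3572 nmi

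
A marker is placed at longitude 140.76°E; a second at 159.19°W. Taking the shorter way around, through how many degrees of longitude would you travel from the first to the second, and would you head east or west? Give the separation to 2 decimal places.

Raw difference: -159.19 − 140.76 = -299.95°.
Normalise into (−180°, 180°]: -299.95° + 360° = 60.05°.
Positive ⇒ the second point lies to the east; separation 60.05°.

60.05° east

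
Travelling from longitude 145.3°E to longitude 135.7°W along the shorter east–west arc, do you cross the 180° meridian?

Naïve |-135.7 − 145.3| = 281.0° > 180°, so the shorter arc goes the other way round — across 180°.
Signed shortest Δλ = ((-135.7 − 145.3 + 180) mod 360) − 180 = 79.0°.
Going east by 79.0° from +145.3° passes through 180° before reaching -135.7°.

Yes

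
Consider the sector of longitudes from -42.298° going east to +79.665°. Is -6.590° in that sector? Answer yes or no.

Yes

Band width going east from -42.298° to +79.665°: ((79.665 − -42.298) mod 360) = 121.963°.
Offset of -6.590° east of the west edge: ((-6.590 − -42.298) mod 360) = 35.708°.
35.708° ≤ 121.963° ⇒ inside.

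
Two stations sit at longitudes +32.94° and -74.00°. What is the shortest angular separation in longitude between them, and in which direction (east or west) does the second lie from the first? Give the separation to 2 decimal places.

106.94° west

Raw difference: -74.00 − 32.94 = -106.94°.
Normalise into (−180°, 180°]: -106.94° stays -106.94°.
Negative ⇒ the second point lies to the west; separation 106.94°.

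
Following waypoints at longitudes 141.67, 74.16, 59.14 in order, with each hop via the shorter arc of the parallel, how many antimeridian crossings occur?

0

Leg 1: +141.67° → +74.16°, shortest Δλ = -67.51° (west) — does not cross 180°.
Leg 2: +74.16° → +59.14°, shortest Δλ = -15.02° (west) — does not cross 180°.
Total crossings: 0.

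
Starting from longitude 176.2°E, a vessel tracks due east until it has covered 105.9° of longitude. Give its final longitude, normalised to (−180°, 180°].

77.9°W

Start at +176.2°; shift +105.9° → +282.1°.
+282.1° lies outside (−180°, 180°]; subtract 360° → -77.9°.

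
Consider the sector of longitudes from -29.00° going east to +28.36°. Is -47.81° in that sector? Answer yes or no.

No

Band width going east from -29.00° to +28.36°: ((28.36 − -29.00) mod 360) = 57.36°.
Offset of -47.81° east of the west edge: ((-47.81 − -29.00) mod 360) = 341.19°.
341.19° > 57.36° ⇒ outside.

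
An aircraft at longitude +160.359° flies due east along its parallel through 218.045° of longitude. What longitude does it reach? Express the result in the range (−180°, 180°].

+18.404°

Start at +160.359°; shift +218.045° → +378.404°.
+378.404° lies outside (−180°, 180°]; subtract 360° → +18.404°.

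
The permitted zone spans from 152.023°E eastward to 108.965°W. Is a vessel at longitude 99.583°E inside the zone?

No

Band width going east from +152.023° to -108.965°: ((-108.965 − 152.023) mod 360) = 99.012°.
Offset of +99.583° east of the west edge: ((99.583 − 152.023) mod 360) = 307.560°.
307.560° > 99.012° ⇒ outside.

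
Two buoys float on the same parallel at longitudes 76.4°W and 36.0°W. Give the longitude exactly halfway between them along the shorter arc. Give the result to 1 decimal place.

Signed shortest Δλ from -76.4° to -36.0° is +40.4°.
Midpoint longitude = -76.4° + (+40.4°)/2 = -76.4° + 20.2° = -56.2°.

56.2°W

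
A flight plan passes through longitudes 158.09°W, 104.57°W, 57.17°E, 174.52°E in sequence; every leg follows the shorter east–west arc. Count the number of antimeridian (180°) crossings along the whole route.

Leg 1: -158.09° → -104.57°, shortest Δλ = 53.52° (east) — does not cross 180°.
Leg 2: -104.57° → +57.17°, shortest Δλ = 161.74° (east) — does not cross 180°.
Leg 3: +57.17° → +174.52°, shortest Δλ = 117.35° (east) — does not cross 180°.
Total crossings: 0.

0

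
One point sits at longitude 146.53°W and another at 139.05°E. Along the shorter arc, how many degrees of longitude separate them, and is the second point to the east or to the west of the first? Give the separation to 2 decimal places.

Raw difference: 139.05 − -146.53 = 285.58°.
Normalise into (−180°, 180°]: 285.58° − 360° = -74.42°.
Negative ⇒ the second point lies to the west; separation 74.42°.

74.42° west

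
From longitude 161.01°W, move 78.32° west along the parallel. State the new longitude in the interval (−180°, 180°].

Start at -161.01°; shift −78.32° → -239.33°.
-239.33° lies outside (−180°, 180°]; add 360° → +120.67°.

120.67°E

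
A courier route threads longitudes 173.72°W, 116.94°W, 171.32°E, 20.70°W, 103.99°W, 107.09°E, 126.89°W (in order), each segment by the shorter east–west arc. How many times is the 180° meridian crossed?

Leg 1: -173.72° → -116.94°, shortest Δλ = 56.78° (east) — does not cross 180°.
Leg 2: -116.94° → +171.32°, shortest Δλ = -71.74° (west) — crosses 180°.
Leg 3: +171.32° → -20.70°, shortest Δλ = 167.98° (east) — crosses 180°.
Leg 4: -20.70° → -103.99°, shortest Δλ = -83.29° (west) — does not cross 180°.
Leg 5: -103.99° → +107.09°, shortest Δλ = -148.92° (west) — crosses 180°.
Leg 6: +107.09° → -126.89°, shortest Δλ = 126.02° (east) — crosses 180°.
Total crossings: 4.

4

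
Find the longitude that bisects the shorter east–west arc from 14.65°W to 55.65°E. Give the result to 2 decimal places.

Signed shortest Δλ from -14.65° to +55.65° is +70.30°.
Midpoint longitude = -14.65° + (+70.30°)/2 = -14.65° + 35.15° = +20.50°.

20.50°E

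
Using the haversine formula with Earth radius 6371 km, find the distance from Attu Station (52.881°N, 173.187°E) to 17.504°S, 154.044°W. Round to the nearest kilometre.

8436 km

Δλ = -154.044 − 173.187 = -327.231°; wrapped into (−180°, 180°]: 32.769°.
Δφ = -17.504 − 52.881 = -70.385°.
a = sin²(Δφ/2) + cos φ₁ · cos φ₂ · sin²(Δλ/2) = 0.377946.
c = 2·atan2(√a, √(1−a)) = 1.32420 rad → d = 6371·c ≈ 8436.45 km.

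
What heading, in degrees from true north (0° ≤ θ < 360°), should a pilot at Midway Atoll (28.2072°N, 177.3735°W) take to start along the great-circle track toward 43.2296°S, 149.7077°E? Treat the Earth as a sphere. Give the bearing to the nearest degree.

Δλ = 149.7077 − -177.3735 = 327.0812°; wrapped into (−180°, 180°]: -32.9188°.
θ = atan2( sin Δλ · cos φ₂ , cos φ₁ · sin φ₂ − sin φ₁ · cos φ₂ · cos Δλ )
  = atan2(-0.39597, -0.89268) = -156.079° → normalised to [0°, 360°): 203.921°.

204°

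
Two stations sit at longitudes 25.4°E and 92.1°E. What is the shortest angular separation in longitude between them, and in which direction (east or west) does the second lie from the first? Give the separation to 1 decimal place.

Raw difference: 92.1 − 25.4 = 66.7°.
Normalise into (−180°, 180°]: 66.7° stays 66.7°.
Positive ⇒ the second point lies to the east; separation 66.7°.

66.7° east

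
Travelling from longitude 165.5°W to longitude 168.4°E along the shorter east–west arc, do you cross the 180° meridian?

Yes

Naïve |168.4 − -165.5| = 333.9° > 180°, so the shorter arc goes the other way round — across 180°.
Signed shortest Δλ = ((168.4 − -165.5 + 180) mod 360) − 180 = -26.1°.
Going west by 26.1° from -165.5° passes through 180° before reaching +168.4°.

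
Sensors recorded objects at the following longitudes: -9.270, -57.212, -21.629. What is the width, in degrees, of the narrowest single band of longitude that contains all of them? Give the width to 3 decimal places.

Sort the longitudes: -57.212°, -21.629°, -9.270°.
Eastward gaps between consecutive values (wrapping around): 35.583°, 12.359°, 312.058°.
Largest gap = 312.058° ⇒ minimal covering band is its complement: 360° − 312.058° = 47.942°.
Band runs from -57.212° eastward to -9.270°.

47.942°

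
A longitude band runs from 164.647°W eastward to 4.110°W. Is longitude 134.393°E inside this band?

No

Band width going east from -164.647° to -4.110°: ((-4.110 − -164.647) mod 360) = 160.537°.
Offset of +134.393° east of the west edge: ((134.393 − -164.647) mod 360) = 299.040°.
299.040° > 160.537° ⇒ outside.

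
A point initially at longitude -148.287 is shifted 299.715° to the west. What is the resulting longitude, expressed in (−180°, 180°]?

Start at -148.287°; shift −299.715° → -448.002°.
-448.002° lies outside (−180°, 180°]; add 360° → -88.002°.

-88.002°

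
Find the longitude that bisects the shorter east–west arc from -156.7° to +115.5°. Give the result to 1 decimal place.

+159.4°

Signed shortest Δλ from -156.7° to +115.5° is -87.8°.
Midpoint longitude = -156.7° + (-87.8°)/2 = -156.7° − 43.9° = -200.6°.
Normalise into (−180°, 180°]: +159.4°.
(The naïve average (-156.7 + +115.5)/2 = -20.6° is on the wrong side of the globe.)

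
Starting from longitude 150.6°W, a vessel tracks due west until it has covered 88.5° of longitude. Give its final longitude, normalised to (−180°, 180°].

Start at -150.6°; shift −88.5° → -239.1°.
-239.1° lies outside (−180°, 180°]; add 360° → +120.9°.

120.9°E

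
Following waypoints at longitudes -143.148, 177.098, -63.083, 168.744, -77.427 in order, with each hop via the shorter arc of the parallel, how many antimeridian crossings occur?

Leg 1: -143.148° → +177.098°, shortest Δλ = -39.754° (west) — crosses 180°.
Leg 2: +177.098° → -63.083°, shortest Δλ = 119.819° (east) — crosses 180°.
Leg 3: -63.083° → +168.744°, shortest Δλ = -128.173° (west) — crosses 180°.
Leg 4: +168.744° → -77.427°, shortest Δλ = 113.829° (east) — crosses 180°.
Total crossings: 4.

4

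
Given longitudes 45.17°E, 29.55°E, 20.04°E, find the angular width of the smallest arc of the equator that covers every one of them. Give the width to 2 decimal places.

Sort the longitudes: +20.04°, +29.55°, +45.17°.
Eastward gaps between consecutive values (wrapping around): 9.51°, 15.62°, 334.87°.
Largest gap = 334.87° ⇒ minimal covering band is its complement: 360° − 334.87° = 25.13°.
Band runs from +20.04° eastward to +45.17°.

25.13°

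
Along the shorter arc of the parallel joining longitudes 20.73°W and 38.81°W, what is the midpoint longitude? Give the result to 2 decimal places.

29.77°W

Signed shortest Δλ from -20.73° to -38.81° is -18.08°.
Midpoint longitude = -20.73° + (-18.08°)/2 = -20.73° − 9.04° = -29.77°.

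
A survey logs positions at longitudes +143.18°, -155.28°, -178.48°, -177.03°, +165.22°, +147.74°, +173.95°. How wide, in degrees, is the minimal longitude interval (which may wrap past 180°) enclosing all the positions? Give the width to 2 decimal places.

Sort the longitudes: -178.48°, -177.03°, -155.28°, +143.18°, +147.74°, +165.22°, +173.95°.
Eastward gaps between consecutive values (wrapping around): 1.45°, 21.75°, 298.46°, 4.56°, 17.48°, 8.73°, 7.57°.
Largest gap = 298.46° ⇒ minimal covering band is its complement: 360° − 298.46° = 61.54°.
Band runs from +143.18° eastward to -155.28°, crossing the antimeridian.

61.54°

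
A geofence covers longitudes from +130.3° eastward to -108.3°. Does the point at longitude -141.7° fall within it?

Band width going east from +130.3° to -108.3°: ((-108.3 − 130.3) mod 360) = 121.4°.
Offset of -141.7° east of the west edge: ((-141.7 − 130.3) mod 360) = 88.0°.
88.0° ≤ 121.4° ⇒ inside.

Yes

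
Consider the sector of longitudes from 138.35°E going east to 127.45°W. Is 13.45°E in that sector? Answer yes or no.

No

Band width going east from +138.35° to -127.45°: ((-127.45 − 138.35) mod 360) = 94.20°.
Offset of +13.45° east of the west edge: ((13.45 − 138.35) mod 360) = 235.10°.
235.10° > 94.20° ⇒ outside.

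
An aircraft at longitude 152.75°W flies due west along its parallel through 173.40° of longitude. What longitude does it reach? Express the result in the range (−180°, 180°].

Start at -152.75°; shift −173.40° → -326.15°.
-326.15° lies outside (−180°, 180°]; add 360° → +33.85°.

33.85°E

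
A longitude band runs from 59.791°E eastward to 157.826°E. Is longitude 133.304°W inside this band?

No

Band width going east from +59.791° to +157.826°: ((157.826 − 59.791) mod 360) = 98.035°.
Offset of -133.304° east of the west edge: ((-133.304 − 59.791) mod 360) = 166.905°.
166.905° > 98.035° ⇒ outside.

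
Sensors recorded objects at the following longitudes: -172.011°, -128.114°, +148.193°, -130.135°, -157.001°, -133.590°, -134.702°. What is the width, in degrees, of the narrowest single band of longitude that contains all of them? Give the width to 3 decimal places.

Sort the longitudes: -172.011°, -157.001°, -134.702°, -133.590°, -130.135°, -128.114°, +148.193°.
Eastward gaps between consecutive values (wrapping around): 15.010°, 22.299°, 1.112°, 3.455°, 2.021°, 276.307°, 39.796°.
Largest gap = 276.307° ⇒ minimal covering band is its complement: 360° − 276.307° = 83.693°.
Band runs from +148.193° eastward to -128.114°, crossing the antimeridian.

83.693°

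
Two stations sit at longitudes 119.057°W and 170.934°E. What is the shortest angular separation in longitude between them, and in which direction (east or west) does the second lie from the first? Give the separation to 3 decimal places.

70.009° west

Raw difference: 170.934 − -119.057 = 289.991°.
Normalise into (−180°, 180°]: 289.991° − 360° = -70.009°.
Negative ⇒ the second point lies to the west; separation 70.009°.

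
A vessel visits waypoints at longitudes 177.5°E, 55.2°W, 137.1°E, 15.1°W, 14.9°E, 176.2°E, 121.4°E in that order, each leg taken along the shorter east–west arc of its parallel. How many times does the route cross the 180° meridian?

Leg 1: +177.5° → -55.2°, shortest Δλ = 127.3° (east) — crosses 180°.
Leg 2: -55.2° → +137.1°, shortest Δλ = -167.7° (west) — crosses 180°.
Leg 3: +137.1° → -15.1°, shortest Δλ = -152.2° (west) — does not cross 180°.
Leg 4: -15.1° → +14.9°, shortest Δλ = 30.0° (east) — does not cross 180°.
Leg 5: +14.9° → +176.2°, shortest Δλ = 161.3° (east) — does not cross 180°.
Leg 6: +176.2° → +121.4°, shortest Δλ = -54.8° (west) — does not cross 180°.
Total crossings: 2.

2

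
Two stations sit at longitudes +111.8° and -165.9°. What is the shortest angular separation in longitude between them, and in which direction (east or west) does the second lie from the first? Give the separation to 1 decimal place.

Raw difference: -165.9 − 111.8 = -277.7°.
Normalise into (−180°, 180°]: -277.7° + 360° = 82.3°.
Positive ⇒ the second point lies to the east; separation 82.3°.

82.3° east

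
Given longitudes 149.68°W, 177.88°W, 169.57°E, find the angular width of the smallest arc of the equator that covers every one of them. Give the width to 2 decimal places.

Sort the longitudes: -177.88°, -149.68°, +169.57°.
Eastward gaps between consecutive values (wrapping around): 28.20°, 319.25°, 12.55°.
Largest gap = 319.25° ⇒ minimal covering band is its complement: 360° − 319.25° = 40.75°.
Band runs from +169.57° eastward to -149.68°, crossing the antimeridian.

40.75°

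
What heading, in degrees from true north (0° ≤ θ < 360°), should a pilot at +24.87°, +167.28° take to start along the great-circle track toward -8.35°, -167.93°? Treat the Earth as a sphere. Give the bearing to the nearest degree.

141°

Δλ = -167.93 − 167.28 = -335.21°; wrapped into (−180°, 180°]: 24.79°.
θ = atan2( sin Δλ · cos φ₂ , cos φ₁ · sin φ₂ − sin φ₁ · cos φ₂ · cos Δλ )
  = atan2(0.41485, -0.50951) = 140.847° → normalised to [0°, 360°): 140.847°.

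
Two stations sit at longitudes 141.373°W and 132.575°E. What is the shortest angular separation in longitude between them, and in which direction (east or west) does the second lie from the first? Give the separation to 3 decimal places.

Raw difference: 132.575 − -141.373 = 273.948°.
Normalise into (−180°, 180°]: 273.948° − 360° = -86.052°.
Negative ⇒ the second point lies to the west; separation 86.052°.

86.052° west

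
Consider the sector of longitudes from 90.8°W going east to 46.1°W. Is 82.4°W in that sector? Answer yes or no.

Band width going east from -90.8° to -46.1°: ((-46.1 − -90.8) mod 360) = 44.7°.
Offset of -82.4° east of the west edge: ((-82.4 − -90.8) mod 360) = 8.4°.
8.4° ≤ 44.7° ⇒ inside.

Yes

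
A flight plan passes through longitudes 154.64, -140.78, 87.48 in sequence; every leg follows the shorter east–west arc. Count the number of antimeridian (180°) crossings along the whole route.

Leg 1: +154.64° → -140.78°, shortest Δλ = 64.58° (east) — crosses 180°.
Leg 2: -140.78° → +87.48°, shortest Δλ = -131.74° (west) — crosses 180°.
Total crossings: 2.

2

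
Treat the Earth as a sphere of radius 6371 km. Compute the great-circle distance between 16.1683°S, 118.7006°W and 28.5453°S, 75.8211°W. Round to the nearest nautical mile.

2479 nmi

Δλ = -75.8211 − -118.7006 = 42.8795°.
Δφ = -28.5453 − -16.1683 = -12.3770°.
a = sin²(Δφ/2) + cos φ₁ · cos φ₂ · sin²(Δλ/2) = 0.124344.
c = 2·atan2(√a, √(1−a)) = 0.72075 rad → d = 6371·c ≈ 4591.89 km ≈ 2479.42 nmi.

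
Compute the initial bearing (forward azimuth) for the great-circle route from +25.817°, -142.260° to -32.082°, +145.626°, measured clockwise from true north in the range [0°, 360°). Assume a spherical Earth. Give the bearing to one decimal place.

233.7°

Δλ = 145.626 − -142.260 = 287.886°; wrapped into (−180°, 180°]: -72.114°.
θ = atan2( sin Δλ · cos φ₂ , cos φ₁ · sin φ₂ − sin φ₁ · cos φ₂ · cos Δλ )
  = atan2(-0.80634, -0.59145) = -126.260° → normalised to [0°, 360°): 233.740°.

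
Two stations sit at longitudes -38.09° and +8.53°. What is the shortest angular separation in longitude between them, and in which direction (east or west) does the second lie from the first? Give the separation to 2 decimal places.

Raw difference: 8.53 − -38.09 = 46.62°.
Normalise into (−180°, 180°]: 46.62° stays 46.62°.
Positive ⇒ the second point lies to the east; separation 46.62°.

46.62° east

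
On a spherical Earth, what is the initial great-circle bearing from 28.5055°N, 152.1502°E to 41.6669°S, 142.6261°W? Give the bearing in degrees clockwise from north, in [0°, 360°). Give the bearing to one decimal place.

Δλ = -142.6261 − 152.1502 = -294.7763°; wrapped into (−180°, 180°]: 65.2237°.
θ = atan2( sin Δλ · cos φ₂ , cos φ₁ · sin φ₂ − sin φ₁ · cos φ₂ · cos Δλ )
  = atan2(0.67826, -0.73361) = 137.245° → normalised to [0°, 360°): 137.245°.

137.2°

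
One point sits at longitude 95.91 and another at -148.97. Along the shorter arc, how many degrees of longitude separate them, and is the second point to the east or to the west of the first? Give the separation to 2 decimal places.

115.12° east

Raw difference: -148.97 − 95.91 = -244.88°.
Normalise into (−180°, 180°]: -244.88° + 360° = 115.12°.
Positive ⇒ the second point lies to the east; separation 115.12°.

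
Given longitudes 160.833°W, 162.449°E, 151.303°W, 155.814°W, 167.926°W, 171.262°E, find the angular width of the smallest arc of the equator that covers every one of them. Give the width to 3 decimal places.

46.248°

Sort the longitudes: -167.926°, -160.833°, -155.814°, -151.303°, +162.449°, +171.262°.
Eastward gaps between consecutive values (wrapping around): 7.093°, 5.019°, 4.511°, 313.752°, 8.813°, 20.812°.
Largest gap = 313.752° ⇒ minimal covering band is its complement: 360° − 313.752° = 46.248°.
Band runs from +162.449° eastward to -151.303°, crossing the antimeridian.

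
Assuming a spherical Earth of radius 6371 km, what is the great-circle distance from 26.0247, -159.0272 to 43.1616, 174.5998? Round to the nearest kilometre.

Δλ = 174.5998 − -159.0272 = 333.6270°; wrapped into (−180°, 180°]: -26.3730°.
Δφ = 43.1616 − 26.0247 = 17.1369°.
a = sin²(Δφ/2) + cos φ₁ · cos φ₂ · sin²(Δλ/2) = 0.056308.
c = 2·atan2(√a, √(1−a)) = 0.47916 rad → d = 6371·c ≈ 3052.72 km.

3053 km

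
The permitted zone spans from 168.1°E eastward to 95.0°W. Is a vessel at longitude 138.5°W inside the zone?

Yes

Band width going east from +168.1° to -95.0°: ((-95.0 − 168.1) mod 360) = 96.9°.
Offset of -138.5° east of the west edge: ((-138.5 − 168.1) mod 360) = 53.4°.
53.4° ≤ 96.9° ⇒ inside.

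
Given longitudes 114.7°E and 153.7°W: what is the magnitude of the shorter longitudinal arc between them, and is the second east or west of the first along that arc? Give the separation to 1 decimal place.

91.6° east

Raw difference: -153.7 − 114.7 = -268.4°.
Normalise into (−180°, 180°]: -268.4° + 360° = 91.6°.
Positive ⇒ the second point lies to the east; separation 91.6°.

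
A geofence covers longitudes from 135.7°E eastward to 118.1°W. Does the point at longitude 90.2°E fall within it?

Band width going east from +135.7° to -118.1°: ((-118.1 − 135.7) mod 360) = 106.2°.
Offset of +90.2° east of the west edge: ((90.2 − 135.7) mod 360) = 314.5°.
314.5° > 106.2° ⇒ outside.

No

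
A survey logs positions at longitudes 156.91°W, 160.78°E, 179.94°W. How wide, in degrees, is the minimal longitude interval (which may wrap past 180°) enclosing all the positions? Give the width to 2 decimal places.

42.31°

Sort the longitudes: -179.94°, -156.91°, +160.78°.
Eastward gaps between consecutive values (wrapping around): 23.03°, 317.69°, 19.28°.
Largest gap = 317.69° ⇒ minimal covering band is its complement: 360° − 317.69° = 42.31°.
Band runs from +160.78° eastward to -156.91°, crossing the antimeridian.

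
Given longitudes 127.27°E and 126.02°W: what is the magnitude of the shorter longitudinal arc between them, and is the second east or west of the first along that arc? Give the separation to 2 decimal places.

Raw difference: -126.02 − 127.27 = -253.29°.
Normalise into (−180°, 180°]: -253.29° + 360° = 106.71°.
Positive ⇒ the second point lies to the east; separation 106.71°.

106.71° east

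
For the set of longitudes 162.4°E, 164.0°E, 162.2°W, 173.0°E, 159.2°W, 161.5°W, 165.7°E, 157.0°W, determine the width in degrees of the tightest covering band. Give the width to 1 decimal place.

Sort the longitudes: -162.2°, -161.5°, -159.2°, -157.0°, +162.4°, +164.0°, +165.7°, +173.0°.
Eastward gaps between consecutive values (wrapping around): 0.7°, 2.3°, 2.2°, 319.4°, 1.6°, 1.7°, 7.3°, 24.8°.
Largest gap = 319.4° ⇒ minimal covering band is its complement: 360° − 319.4° = 40.6°.
Band runs from +162.4° eastward to -157.0°, crossing the antimeridian.

40.6°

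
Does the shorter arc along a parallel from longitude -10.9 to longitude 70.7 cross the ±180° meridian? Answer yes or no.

No

Signed shortest Δλ = ((70.7 − -10.9 + 180) mod 360) − 180 = 81.6°.
Going east by 81.6° from -10.9° reaches +70.7° without touching 180°.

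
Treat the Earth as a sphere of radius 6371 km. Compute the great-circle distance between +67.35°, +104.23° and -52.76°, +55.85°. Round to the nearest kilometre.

13949 km

Δλ = 55.85 − 104.23 = -48.38°.
Δφ = -52.76 − 67.35 = -120.11°.
a = sin²(Δφ/2) + cos φ₁ · cos φ₂ · sin²(Δλ/2) = 0.789961.
c = 2·atan2(√a, √(1−a)) = 2.18943 rad → d = 6371·c ≈ 13948.85 km.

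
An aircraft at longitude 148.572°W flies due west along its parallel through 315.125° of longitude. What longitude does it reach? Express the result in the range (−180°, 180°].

103.697°W

Start at -148.572°; shift −315.125° → -463.697°.
-463.697° lies outside (−180°, 180°]; add 360° → -103.697°.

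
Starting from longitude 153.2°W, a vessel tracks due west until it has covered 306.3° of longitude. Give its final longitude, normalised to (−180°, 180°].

Start at -153.2°; shift −306.3° → -459.5°.
-459.5° lies outside (−180°, 180°]; add 360° → -99.5°.

99.5°W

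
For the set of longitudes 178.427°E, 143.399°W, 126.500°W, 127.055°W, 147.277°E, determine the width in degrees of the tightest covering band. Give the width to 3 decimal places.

Sort the longitudes: -143.399°, -127.055°, -126.500°, +147.277°, +178.427°.
Eastward gaps between consecutive values (wrapping around): 16.344°, 0.555°, 273.777°, 31.150°, 38.174°.
Largest gap = 273.777° ⇒ minimal covering band is its complement: 360° − 273.777° = 86.223°.
Band runs from +147.277° eastward to -126.500°, crossing the antimeridian.

86.223°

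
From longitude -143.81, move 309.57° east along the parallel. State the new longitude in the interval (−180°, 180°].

Start at -143.81°; shift +309.57° → +165.76°.
+165.76° already lies in (−180°, 180°].

+165.76°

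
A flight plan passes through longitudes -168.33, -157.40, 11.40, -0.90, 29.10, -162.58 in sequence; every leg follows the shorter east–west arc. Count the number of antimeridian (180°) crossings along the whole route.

Leg 1: -168.33° → -157.40°, shortest Δλ = 10.93° (east) — does not cross 180°.
Leg 2: -157.40° → +11.40°, shortest Δλ = 168.8° (east) — does not cross 180°.
Leg 3: +11.40° → -0.90°, shortest Δλ = -12.3° (west) — does not cross 180°.
Leg 4: -0.90° → +29.10°, shortest Δλ = 30.0° (east) — does not cross 180°.
Leg 5: +29.10° → -162.58°, shortest Δλ = 168.32° (east) — crosses 180°.
Total crossings: 1.

1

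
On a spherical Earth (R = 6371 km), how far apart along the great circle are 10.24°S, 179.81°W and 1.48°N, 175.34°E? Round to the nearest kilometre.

1409 km

Δλ = 175.34 − -179.81 = 355.15°; wrapped into (−180°, 180°]: -4.85°.
Δφ = 1.48 − -10.24 = 11.72°.
a = sin²(Δφ/2) + cos φ₁ · cos φ₂ · sin²(Δλ/2) = 0.012185.
c = 2·atan2(√a, √(1−a)) = 0.22122 rad → d = 6371·c ≈ 1409.42 km.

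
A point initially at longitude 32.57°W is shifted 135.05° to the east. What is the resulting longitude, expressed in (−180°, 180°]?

Start at -32.57°; shift +135.05° → +102.48°.
+102.48° already lies in (−180°, 180°].

102.48°E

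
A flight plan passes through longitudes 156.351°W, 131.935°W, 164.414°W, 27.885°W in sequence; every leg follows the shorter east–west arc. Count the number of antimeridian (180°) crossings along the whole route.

Leg 1: -156.351° → -131.935°, shortest Δλ = 24.416° (east) — does not cross 180°.
Leg 2: -131.935° → -164.414°, shortest Δλ = -32.479° (west) — does not cross 180°.
Leg 3: -164.414° → -27.885°, shortest Δλ = 136.529° (east) — does not cross 180°.
Total crossings: 0.

0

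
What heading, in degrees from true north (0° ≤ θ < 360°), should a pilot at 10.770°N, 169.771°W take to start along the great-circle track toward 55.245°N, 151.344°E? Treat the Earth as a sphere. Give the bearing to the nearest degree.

334°

Δλ = 151.344 − -169.771 = 321.115°; wrapped into (−180°, 180°]: -38.885°.
θ = atan2( sin Δλ · cos φ₂ , cos φ₁ · sin φ₂ − sin φ₁ · cos φ₂ · cos Δλ )
  = atan2(-0.35787, 0.72420) = -26.296° → normalised to [0°, 360°): 333.704°.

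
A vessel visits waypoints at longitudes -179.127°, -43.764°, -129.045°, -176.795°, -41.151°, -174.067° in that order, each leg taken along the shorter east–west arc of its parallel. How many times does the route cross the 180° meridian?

Leg 1: -179.127° → -43.764°, shortest Δλ = 135.363° (east) — does not cross 180°.
Leg 2: -43.764° → -129.045°, shortest Δλ = -85.281° (west) — does not cross 180°.
Leg 3: -129.045° → -176.795°, shortest Δλ = -47.75° (west) — does not cross 180°.
Leg 4: -176.795° → -41.151°, shortest Δλ = 135.644° (east) — does not cross 180°.
Leg 5: -41.151° → -174.067°, shortest Δλ = -132.916° (west) — does not cross 180°.
Total crossings: 0.

0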